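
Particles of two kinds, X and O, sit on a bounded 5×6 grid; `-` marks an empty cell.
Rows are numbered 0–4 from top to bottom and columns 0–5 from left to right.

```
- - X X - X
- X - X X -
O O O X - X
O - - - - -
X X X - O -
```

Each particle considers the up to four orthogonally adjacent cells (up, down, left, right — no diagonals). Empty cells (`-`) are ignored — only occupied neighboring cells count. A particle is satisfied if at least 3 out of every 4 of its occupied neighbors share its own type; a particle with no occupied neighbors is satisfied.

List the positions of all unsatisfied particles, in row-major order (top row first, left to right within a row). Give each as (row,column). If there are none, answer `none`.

(0,2)X 1/1 satisfied
(0,3)X 2/2 satisfied
(0,5)X 0/0 satisfied
(1,1)X 0/1 not
(1,3)X 3/3 satisfied
(1,4)X 1/1 satisfied
(2,0)O 2/2 satisfied
(2,1)O 2/3 not
(2,2)O 1/2 not
(2,3)X 1/2 not
(2,5)X 0/0 satisfied
(3,0)O 1/2 not
(4,0)X 1/2 not
(4,1)X 2/2 satisfied
(4,2)X 1/1 satisfied
(4,4)O 0/0 satisfied

(1,1), (2,1), (2,2), (2,3), (3,0), (4,0)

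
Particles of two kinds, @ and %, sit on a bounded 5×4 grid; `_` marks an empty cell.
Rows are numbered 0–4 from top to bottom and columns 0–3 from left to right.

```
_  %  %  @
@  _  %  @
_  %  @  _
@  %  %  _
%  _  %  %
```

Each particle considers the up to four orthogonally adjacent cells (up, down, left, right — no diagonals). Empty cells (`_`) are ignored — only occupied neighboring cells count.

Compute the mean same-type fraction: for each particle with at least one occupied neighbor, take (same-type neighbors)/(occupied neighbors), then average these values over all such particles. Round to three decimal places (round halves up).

(0,1)% 1/1
(0,2)% 2/3
(0,3)@ 1/2
(1,0)@ — no occupied neighbors
(1,2)% 1/3
(1,3)@ 1/2
(2,1)% 1/2
(2,2)@ 0/3
(3,0)@ 0/2
(3,1)% 2/3
(3,2)% 2/3
(4,0)% 0/1
(4,2)% 2/2
(4,3)% 1/1
Sum over 13 particles: 1/1 + 2/3 + 1/2 + 1/3 + 1/2 + 1/2 + 0/3 + 0/2 + 2/3 + 2/3 + 0/1 + 2/2 + 1/1 = 41/6; mean = 41/6 ÷ 13 = 41/78 = 0.525641… → 0.526.

0.526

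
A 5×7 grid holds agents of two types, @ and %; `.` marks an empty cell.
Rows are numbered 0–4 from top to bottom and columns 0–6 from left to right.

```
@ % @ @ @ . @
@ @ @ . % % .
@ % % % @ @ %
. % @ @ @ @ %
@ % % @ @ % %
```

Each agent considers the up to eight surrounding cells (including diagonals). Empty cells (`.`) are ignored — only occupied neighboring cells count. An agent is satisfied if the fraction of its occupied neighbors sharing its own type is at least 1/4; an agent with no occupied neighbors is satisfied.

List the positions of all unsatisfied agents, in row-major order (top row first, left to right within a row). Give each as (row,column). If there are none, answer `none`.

(0,1), (0,6), (4,0)

(0,0)@ 2/3 ✓
(0,1)% 0/5 ✗
(0,2)@ 3/4 ✓
(0,3)@ 3/4 ✓
(0,4)@ 1/3 ✓
(0,6)@ 0/1 ✗
(1,0)@ 3/5 ✓
(1,1)@ 5/8 ✓
(1,2)@ 3/7 ✓
(1,4)% 2/6 ✓
(1,5)% 2/6 ✓
(2,0)@ 2/4 ✓
(2,1)% 2/7 ✓
(2,2)% 3/7 ✓
(2,3)% 2/7 ✓
(2,4)@ 4/7 ✓
(2,5)@ 3/7 ✓
(2,6)% 2/4 ✓
(3,1)% 4/7 ✓
(3,2)@ 2/8 ✓
(3,3)@ 5/8 ✓
(3,4)@ 6/8 ✓
(3,5)@ 4/8 ✓
(3,6)% 3/5 ✓
(4,0)@ 0/2 ✗
(4,1)% 2/4 ✓
(4,2)% 2/5 ✓
(4,3)@ 4/5 ✓
(4,4)@ 4/5 ✓
(4,5)% 2/5 ✓
(4,6)% 2/3 ✓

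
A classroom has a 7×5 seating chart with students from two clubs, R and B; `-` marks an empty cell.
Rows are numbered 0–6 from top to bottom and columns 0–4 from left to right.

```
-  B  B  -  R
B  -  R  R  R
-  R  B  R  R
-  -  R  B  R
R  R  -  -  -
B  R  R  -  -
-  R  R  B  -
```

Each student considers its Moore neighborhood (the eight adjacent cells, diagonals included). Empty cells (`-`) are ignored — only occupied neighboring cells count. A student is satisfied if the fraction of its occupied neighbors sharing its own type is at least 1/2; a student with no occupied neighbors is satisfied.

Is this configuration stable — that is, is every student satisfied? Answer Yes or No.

No

Row 0: (0,1)B 2/3 ✓ · (0,2)B 1/3 ✗ · (0,4)R 2/2 ✓
Row 1: (1,0)B 1/2 ✓ · (1,2)R 3/6 ✓ · (1,3)R 5/7 ✓ · (1,4)R 4/4 ✓
Row 2: (2,1)R 2/4 ✓ · (2,2)B 1/6 ✗ · (2,3)R 6/8 ✓ · (2,4)R 4/5 ✓
Row 3: (3,2)R 3/5 ✓ · (3,3)B 1/5 ✗ · (3,4)R 2/3 ✓
Row 4: (4,0)R 2/3 ✓ · (4,1)R 4/5 ✓
Row 5: (5,0)B 0/4 ✗ · (5,1)R 5/6 ✓ · (5,2)R 4/5 ✓
Row 6: (6,1)R 3/4 ✓ · (6,2)R 3/4 ✓ · (6,3)B 0/2 ✗
For instance (0,2) has only 1/3 same-type neighbors, below 1/2.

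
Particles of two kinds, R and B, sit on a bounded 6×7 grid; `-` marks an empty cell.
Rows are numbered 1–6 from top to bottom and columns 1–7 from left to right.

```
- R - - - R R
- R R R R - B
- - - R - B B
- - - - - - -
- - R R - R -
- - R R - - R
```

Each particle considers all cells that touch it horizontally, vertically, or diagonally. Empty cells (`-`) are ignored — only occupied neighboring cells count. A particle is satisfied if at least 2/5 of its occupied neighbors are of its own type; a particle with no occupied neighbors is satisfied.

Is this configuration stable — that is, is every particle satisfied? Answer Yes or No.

Yes

Row 1: (1,2)R 2/2 ✓ · (1,6)R 2/3 ✓ · (1,7)R 1/2 ✓
Row 2: (2,2)R 2/2 ✓ · (2,3)R 4/4 ✓ · (2,4)R 3/3 ✓ · (2,5)R 3/4 ✓ · (2,7)B 2/4 ✓
Row 3: (3,4)R 3/3 ✓ · (3,6)B 2/3 ✓ · (3,7)B 2/2 ✓
Row 5: (5,3)R 3/3 ✓ · (5,4)R 3/3 ✓ · (5,6)R 1/1 ✓
Row 6: (6,3)R 3/3 ✓ · (6,4)R 3/3 ✓ · (6,7)R 1/1 ✓
All meet the threshold, so the configuration is stable.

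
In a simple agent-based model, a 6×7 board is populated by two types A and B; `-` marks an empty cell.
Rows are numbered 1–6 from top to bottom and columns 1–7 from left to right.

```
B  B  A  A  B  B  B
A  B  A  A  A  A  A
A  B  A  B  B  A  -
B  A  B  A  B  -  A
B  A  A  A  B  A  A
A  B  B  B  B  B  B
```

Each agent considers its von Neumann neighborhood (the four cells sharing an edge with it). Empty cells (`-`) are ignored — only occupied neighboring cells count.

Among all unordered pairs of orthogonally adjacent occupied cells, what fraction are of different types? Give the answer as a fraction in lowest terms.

Scan each occupied cell's neighbors to the right and below so each pair is counted once.
Row 1: B(1,1)–B(1,2)= B(1,1)–A(2,1)≠ B(1,2)–A(1,3)≠ B(1,2)–B(2,2)= A(1,3)–A(1,4)= A(1,3)–A(2,3)= A(1,4)–B(1,5)≠ A(1,4)–A(2,4)= B(1,5)–B(1,6)= B(1,5)–A(2,5)≠ B(1,6)–B(1,7)= B(1,6)–A(2,6)≠ B(1,7)–A(2,7)≠  → 6/13 unlike.
Row 2: A(2,1)–B(2,2)≠ A(2,1)–A(3,1)= B(2,2)–A(2,3)≠ B(2,2)–B(3,2)= A(2,3)–A(2,4)= A(2,3)–A(3,3)= A(2,4)–A(2,5)= A(2,4)–B(3,4)≠ A(2,5)–A(2,6)= A(2,5)–B(3,5)≠ A(2,6)–A(2,7)= A(2,6)–A(3,6)=  → 4/12 unlike.
Row 3: A(3,1)–B(3,2)≠ A(3,1)–B(4,1)≠ B(3,2)–A(3,3)≠ B(3,2)–A(4,2)≠ A(3,3)–B(3,4)≠ A(3,3)–B(4,3)≠ B(3,4)–B(3,5)= B(3,4)–A(4,4)≠ B(3,5)–A(3,6)≠ B(3,5)–B(4,5)=  → 8/10 unlike.
Row 4: B(4,1)–A(4,2)≠ B(4,1)–B(5,1)= A(4,2)–B(4,3)≠ A(4,2)–A(5,2)= B(4,3)–A(4,4)≠ B(4,3)–A(5,3)≠ A(4,4)–B(4,5)≠ A(4,4)–A(5,4)= B(4,5)–B(5,5)= A(4,7)–A(5,7)=  → 5/10 unlike.
Row 5: B(5,1)–A(5,2)≠ B(5,1)–A(6,1)≠ A(5,2)–A(5,3)= A(5,2)–B(6,2)≠ A(5,3)–A(5,4)= A(5,3)–B(6,3)≠ A(5,4)–B(5,5)≠ A(5,4)–B(6,4)≠ B(5,5)–A(5,6)≠ B(5,5)–B(6,5)= A(5,6)–A(5,7)= A(5,6)–B(6,6)≠ A(5,7)–B(6,7)≠  → 9/13 unlike.
Row 6: A(6,1)–B(6,2)≠ B(6,2)–B(6,3)= B(6,3)–B(6,4)= B(6,4)–B(6,5)= B(6,5)–B(6,6)= B(6,6)–B(6,7)=  → 1/6 unlike.
Total adjacent occupied pairs: 64; unlike-type pairs: 33.
33/64 is already in lowest terms.

33/64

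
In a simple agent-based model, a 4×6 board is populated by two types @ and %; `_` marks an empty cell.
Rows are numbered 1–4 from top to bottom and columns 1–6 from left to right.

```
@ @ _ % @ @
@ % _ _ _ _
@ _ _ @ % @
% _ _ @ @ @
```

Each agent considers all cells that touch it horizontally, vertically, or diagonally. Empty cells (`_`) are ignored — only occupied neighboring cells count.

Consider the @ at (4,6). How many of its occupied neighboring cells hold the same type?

2

Occupied neighbors of (4,6): (3,5)=%, (3,6)=@, (4,5)=@.
Same type (@): 2 of 3.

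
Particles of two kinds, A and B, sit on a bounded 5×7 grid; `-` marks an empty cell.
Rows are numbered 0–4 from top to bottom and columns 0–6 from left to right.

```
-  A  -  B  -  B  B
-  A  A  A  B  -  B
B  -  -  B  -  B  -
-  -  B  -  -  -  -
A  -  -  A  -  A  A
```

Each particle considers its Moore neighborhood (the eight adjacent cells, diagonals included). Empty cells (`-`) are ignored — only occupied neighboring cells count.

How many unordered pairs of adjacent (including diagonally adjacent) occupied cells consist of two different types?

7

Scan each occupied cell's neighbors to the right and below (and the two forward diagonals) so each pair is counted once.
From row 0: 2 unlike of 9 pairs (running 2/9).
From row 1: 4 unlike of 9 pairs (running 6/18).
From row 2: 0 unlike of 1 pairs (running 6/19).
From row 3: 1 unlike of 1 pairs (running 7/20).
From row 4: 0 unlike of 1 pairs (running 7/21).
Total adjacent occupied pairs: 21; unlike-type pairs: 7.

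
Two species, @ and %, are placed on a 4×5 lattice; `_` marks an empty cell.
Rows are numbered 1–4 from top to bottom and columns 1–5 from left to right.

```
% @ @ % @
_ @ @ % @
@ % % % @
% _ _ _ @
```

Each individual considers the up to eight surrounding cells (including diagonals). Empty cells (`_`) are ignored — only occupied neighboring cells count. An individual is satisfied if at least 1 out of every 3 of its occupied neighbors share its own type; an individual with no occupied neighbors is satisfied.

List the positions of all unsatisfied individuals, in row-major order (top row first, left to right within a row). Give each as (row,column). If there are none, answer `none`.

Row 1: (1,1)% 0/2 ✗ · (1,2)@ 3/4 ✓ · (1,3)@ 3/5 ✓ · (1,4)% 1/5 ✗ · (1,5)@ 1/3 ✓
Row 2: (2,2)@ 4/7 ✓ · (2,3)@ 3/8 ✓ · (2,4)% 3/8 ✓ · (2,5)@ 2/5 ✓
Row 3: (3,1)@ 1/3 ✓ · (3,2)% 2/5 ✓ · (3,3)% 3/5 ✓ · (3,4)% 2/6 ✓ · (3,5)@ 2/4 ✓
Row 4: (4,1)% 1/2 ✓ · (4,5)@ 1/2 ✓

(1,1), (1,4)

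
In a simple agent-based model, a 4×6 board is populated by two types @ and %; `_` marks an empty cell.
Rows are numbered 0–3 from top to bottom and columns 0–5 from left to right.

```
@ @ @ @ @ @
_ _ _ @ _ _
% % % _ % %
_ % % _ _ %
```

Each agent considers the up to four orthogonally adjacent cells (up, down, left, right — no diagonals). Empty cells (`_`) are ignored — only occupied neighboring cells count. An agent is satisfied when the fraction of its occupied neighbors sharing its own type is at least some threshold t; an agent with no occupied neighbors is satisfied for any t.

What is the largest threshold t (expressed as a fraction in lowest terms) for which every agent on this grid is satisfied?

1/1

Row 0: (0,0)@ 1/1 · (0,1)@ 2/2 · (0,2)@ 2/2 · (0,3)@ 3/3 · (0,4)@ 2/2 · (0,5)@ 1/1
Row 1: (1,3)@ 1/1
Row 2: (2,0)% 1/1 · (2,1)% 3/3 · (2,2)% 2/2 · (2,4)% 1/1 · (2,5)% 2/2
Row 3: (3,1)% 2/2 · (3,2)% 2/2 · (3,5)% 1/1
The smallest same-type fraction is 1/1 at (0,0), which reduces to 1/1. Any threshold above that leaves this agent unsatisfied.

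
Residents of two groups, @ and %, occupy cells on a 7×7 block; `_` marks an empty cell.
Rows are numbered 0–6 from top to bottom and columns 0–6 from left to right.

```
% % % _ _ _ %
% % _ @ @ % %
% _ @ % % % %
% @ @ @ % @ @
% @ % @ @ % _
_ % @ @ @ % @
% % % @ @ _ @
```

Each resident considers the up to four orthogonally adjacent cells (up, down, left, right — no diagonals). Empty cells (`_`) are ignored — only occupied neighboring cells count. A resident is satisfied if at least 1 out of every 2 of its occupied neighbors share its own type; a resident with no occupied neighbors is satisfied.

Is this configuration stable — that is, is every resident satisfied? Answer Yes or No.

No

Row 0: (0,0)% 2/2 satisfied · (0,1)% 3/3 satisfied · (0,2)% 1/1 satisfied · (0,6)% 1/1 satisfied
Row 1: (1,0)% 3/3 satisfied · (1,1)% 2/2 satisfied · (1,3)@ 1/2 satisfied · (1,4)@ 1/3 not · (1,5)% 2/3 satisfied · (1,6)% 3/3 satisfied
Row 2: (2,0)% 2/2 satisfied · (2,2)@ 1/2 satisfied · (2,3)% 1/4 not · (2,4)% 3/4 satisfied · (2,5)% 3/4 satisfied · (2,6)% 2/3 satisfied
Row 3: (3,0)% 2/3 satisfied · (3,1)@ 2/3 satisfied · (3,2)@ 3/4 satisfied · (3,3)@ 2/4 satisfied · (3,4)% 1/4 not · (3,5)@ 1/4 not · (3,6)@ 1/2 satisfied
Row 4: (4,0)% 1/2 satisfied · (4,1)@ 1/4 not · (4,2)% 0/4 not · (4,3)@ 3/4 satisfied · (4,4)@ 2/4 satisfied · (4,5)% 1/3 not
Row 5: (5,1)% 1/3 not · (5,2)@ 1/4 not · (5,3)@ 4/4 satisfied · (5,4)@ 3/4 satisfied · (5,5)% 1/3 not · (5,6)@ 1/2 satisfied
Row 6: (6,0)% 1/1 satisfied · (6,1)% 3/3 satisfied · (6,2)% 1/3 not · (6,3)@ 2/3 satisfied · (6,4)@ 2/2 satisfied · (6,6)@ 1/1 satisfied
For instance (1,4) has only 1/3 same-type neighbors, below 1/2.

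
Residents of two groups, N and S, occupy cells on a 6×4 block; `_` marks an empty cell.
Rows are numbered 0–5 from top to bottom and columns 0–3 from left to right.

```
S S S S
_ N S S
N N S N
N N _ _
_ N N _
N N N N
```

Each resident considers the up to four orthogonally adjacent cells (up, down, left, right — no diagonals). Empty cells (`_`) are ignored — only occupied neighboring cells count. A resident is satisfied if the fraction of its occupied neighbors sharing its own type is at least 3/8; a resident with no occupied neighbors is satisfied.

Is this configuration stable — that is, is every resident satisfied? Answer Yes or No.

No

(0,0)S 1/1 ✓
(0,1)S 2/3 ✓
(0,2)S 3/3 ✓
(0,3)S 2/2 ✓
(1,1)N 1/3 ✗
(1,2)S 3/4 ✓
(1,3)S 2/3 ✓
(2,0)N 2/2 ✓
(2,1)N 3/4 ✓
(2,2)S 1/3 ✗
(2,3)N 0/2 ✗
(3,0)N 2/2 ✓
(3,1)N 3/3 ✓
(4,1)N 3/3 ✓
(4,2)N 2/2 ✓
(5,0)N 1/1 ✓
(5,1)N 3/3 ✓
(5,2)N 3/3 ✓
(5,3)N 1/1 ✓
For instance (1,1) has only 1/3 same-type neighbors, below 3/8.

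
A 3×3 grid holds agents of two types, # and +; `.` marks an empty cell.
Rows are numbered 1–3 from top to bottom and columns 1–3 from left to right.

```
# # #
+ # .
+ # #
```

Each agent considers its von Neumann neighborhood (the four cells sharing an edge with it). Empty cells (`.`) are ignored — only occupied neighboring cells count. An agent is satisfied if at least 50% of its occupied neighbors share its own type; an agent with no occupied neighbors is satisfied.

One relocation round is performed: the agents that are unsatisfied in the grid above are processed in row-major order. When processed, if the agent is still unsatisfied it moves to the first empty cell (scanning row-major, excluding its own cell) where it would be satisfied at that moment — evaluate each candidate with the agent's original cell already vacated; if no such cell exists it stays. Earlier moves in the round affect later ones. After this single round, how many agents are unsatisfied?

Initially unsatisfied (in order): (2,1).
  (2,1): no empty cell satisfies it; stays.
Resulting grid:
# # #
+ # .
+ # #
Unsatisfied now: (2,1).

1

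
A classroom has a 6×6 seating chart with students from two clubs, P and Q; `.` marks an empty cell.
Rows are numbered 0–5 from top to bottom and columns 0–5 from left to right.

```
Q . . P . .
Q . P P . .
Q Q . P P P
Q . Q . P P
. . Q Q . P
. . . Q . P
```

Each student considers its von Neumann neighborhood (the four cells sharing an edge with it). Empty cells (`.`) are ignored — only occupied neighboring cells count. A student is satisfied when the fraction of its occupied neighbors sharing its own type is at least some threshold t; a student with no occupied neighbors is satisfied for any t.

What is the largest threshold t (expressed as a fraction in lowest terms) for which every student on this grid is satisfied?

1/1

Row 0: (0,0)Q 1/1 · (0,3)P 1/1
Row 1: (1,0)Q 2/2 · (1,2)P 1/1 · (1,3)P 3/3
Row 2: (2,0)Q 3/3 · (2,1)Q 1/1 · (2,3)P 2/2 · (2,4)P 3/3 · (2,5)P 2/2
Row 3: (3,0)Q 1/1 · (3,2)Q 1/1 · (3,4)P 2/2 · (3,5)P 3/3
Row 4: (4,2)Q 2/2 · (4,3)Q 2/2 · (4,5)P 2/2
Row 5: (5,3)Q 1/1 · (5,5)P 1/1
The smallest same-type fraction is 1/1 at (0,0), which reduces to 1/1. Any threshold above that leaves this student unsatisfied.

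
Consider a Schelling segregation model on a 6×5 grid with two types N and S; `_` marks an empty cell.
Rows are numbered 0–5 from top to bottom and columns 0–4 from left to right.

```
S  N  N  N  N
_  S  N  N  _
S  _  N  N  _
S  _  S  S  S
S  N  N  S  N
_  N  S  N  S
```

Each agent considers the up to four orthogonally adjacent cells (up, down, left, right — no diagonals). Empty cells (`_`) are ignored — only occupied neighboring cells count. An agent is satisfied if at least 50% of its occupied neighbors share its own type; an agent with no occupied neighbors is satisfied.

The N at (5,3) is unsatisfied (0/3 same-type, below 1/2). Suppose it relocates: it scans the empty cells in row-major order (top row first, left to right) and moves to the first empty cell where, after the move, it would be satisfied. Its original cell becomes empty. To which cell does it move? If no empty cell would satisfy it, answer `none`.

(1,4)

Vacating (5,3). Empty cells in order:
  (1,0): 0/3 same-type → still unsatisfied.
  (1,4): 2/2 same-type → satisfied — stop here.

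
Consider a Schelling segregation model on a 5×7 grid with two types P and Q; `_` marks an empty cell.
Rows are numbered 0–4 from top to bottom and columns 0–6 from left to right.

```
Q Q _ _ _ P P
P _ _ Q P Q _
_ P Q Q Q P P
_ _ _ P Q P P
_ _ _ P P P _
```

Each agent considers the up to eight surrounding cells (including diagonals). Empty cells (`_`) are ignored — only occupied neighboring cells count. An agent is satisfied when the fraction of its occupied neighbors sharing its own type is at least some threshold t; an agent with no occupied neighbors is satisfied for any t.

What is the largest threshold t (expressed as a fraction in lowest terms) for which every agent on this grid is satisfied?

(0,0)Q 1/2
(0,1)Q 1/2
(0,5)P 2/3
(0,6)P 1/2
(1,0)P 1/3
(1,3)Q 3/4
(1,4)P 2/6
(1,5)Q 1/6
(2,1)P 1/2
(2,2)Q 2/4
(2,3)Q 4/6
(2,4)Q 4/8
(2,5)P 4/7
(2,6)P 3/4
(3,3)P 2/6
(3,4)Q 2/8
(3,5)P 5/7
(3,6)P 4/4
(4,3)P 2/3
(4,4)P 4/5
(4,5)P 3/4
The smallest same-type fraction is 1/6 at (1,5), which reduces to 1/6. Any threshold above that leaves this agent unsatisfied.

1/6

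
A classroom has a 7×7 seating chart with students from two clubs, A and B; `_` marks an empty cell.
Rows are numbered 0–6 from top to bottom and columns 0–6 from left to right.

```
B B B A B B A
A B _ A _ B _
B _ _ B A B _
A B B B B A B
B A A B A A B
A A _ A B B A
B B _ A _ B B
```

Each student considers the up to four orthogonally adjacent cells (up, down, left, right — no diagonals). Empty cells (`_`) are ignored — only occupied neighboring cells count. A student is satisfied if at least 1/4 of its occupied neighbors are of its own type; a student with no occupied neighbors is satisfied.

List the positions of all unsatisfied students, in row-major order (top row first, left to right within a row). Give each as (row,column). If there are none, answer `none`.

(0,6), (1,0), (2,0), (2,4), (3,0), (4,0), (5,6)

(0,0)B 1/2 ok
(0,1)B 3/3 ok
(0,2)B 1/2 ok
(0,3)A 1/3 ok
(0,4)B 1/2 ok
(0,5)B 2/3 ok
(0,6)A 0/1 unhappy
(1,0)A 0/3 unhappy
(1,1)B 1/2 ok
(1,3)A 1/2 ok
(1,5)B 2/2 ok
(2,0)B 0/2 unhappy
(2,3)B 1/3 ok
(2,4)A 0/3 unhappy
(2,5)B 1/3 ok
(3,0)A 0/3 unhappy
(3,1)B 1/3 ok
(3,2)B 2/3 ok
(3,3)B 4/4 ok
(3,4)B 1/4 ok
(3,5)A 1/4 ok
(3,6)B 1/2 ok
(4,0)B 0/3 unhappy
(4,1)A 2/4 ok
(4,2)A 1/3 ok
(4,3)B 1/4 ok
(4,4)A 1/4 ok
(4,5)A 2/4 ok
(4,6)B 1/3 ok
(5,0)A 1/3 ok
(5,1)A 2/3 ok
(5,3)A 1/3 ok
(5,4)B 1/3 ok
(5,5)B 2/4 ok
(5,6)A 0/3 unhappy
(6,0)B 1/2 ok
(6,1)B 1/2 ok
(6,3)A 1/1 ok
(6,5)B 2/2 ok
(6,6)B 1/2 ok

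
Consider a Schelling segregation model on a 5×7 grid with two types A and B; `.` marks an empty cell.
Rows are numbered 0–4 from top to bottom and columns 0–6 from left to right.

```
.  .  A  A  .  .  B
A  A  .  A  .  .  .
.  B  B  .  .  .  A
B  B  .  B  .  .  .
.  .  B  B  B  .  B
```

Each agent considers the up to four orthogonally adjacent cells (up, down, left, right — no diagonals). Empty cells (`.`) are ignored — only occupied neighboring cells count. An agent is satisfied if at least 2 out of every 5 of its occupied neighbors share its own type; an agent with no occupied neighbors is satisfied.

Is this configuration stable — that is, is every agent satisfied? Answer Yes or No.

Row 0: (0,2)A 1/1 ok · (0,3)A 2/2 ok · (0,6)B 0/0 ok
Row 1: (1,0)A 1/1 ok · (1,1)A 1/2 ok · (1,3)A 1/1 ok
Row 2: (2,1)B 2/3 ok · (2,2)B 1/1 ok · (2,6)A 0/0 ok
Row 3: (3,0)B 1/1 ok · (3,1)B 2/2 ok · (3,3)B 1/1 ok
Row 4: (4,2)B 1/1 ok · (4,3)B 3/3 ok · (4,4)B 1/1 ok · (4,6)B 0/0 ok
All meet the threshold, so the configuration is stable.

Yes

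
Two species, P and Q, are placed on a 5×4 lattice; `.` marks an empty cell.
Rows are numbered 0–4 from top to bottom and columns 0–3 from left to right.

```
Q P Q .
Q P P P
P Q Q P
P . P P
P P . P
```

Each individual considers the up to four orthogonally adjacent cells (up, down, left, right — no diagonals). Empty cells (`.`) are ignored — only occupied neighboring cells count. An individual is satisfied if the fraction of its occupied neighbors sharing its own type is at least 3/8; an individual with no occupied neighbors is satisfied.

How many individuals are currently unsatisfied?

6

(0,0)Q 1/2 ok
(0,1)P 1/3 unhappy
(0,2)Q 0/2 unhappy
(1,0)Q 1/3 unhappy
(1,1)P 2/4 ok
(1,2)P 2/4 ok
(1,3)P 2/2 ok
(2,0)P 1/3 unhappy
(2,1)Q 1/3 unhappy
(2,2)Q 1/4 unhappy
(2,3)P 2/3 ok
(3,0)P 2/2 ok
(3,2)P 1/2 ok
(3,3)P 3/3 ok
(4,0)P 2/2 ok
(4,1)P 1/1 ok
(4,3)P 1/1 ok
Unsatisfied: (0,1), (0,2), (1,0), (2,0), (2,1), (2,2) — 6 in total.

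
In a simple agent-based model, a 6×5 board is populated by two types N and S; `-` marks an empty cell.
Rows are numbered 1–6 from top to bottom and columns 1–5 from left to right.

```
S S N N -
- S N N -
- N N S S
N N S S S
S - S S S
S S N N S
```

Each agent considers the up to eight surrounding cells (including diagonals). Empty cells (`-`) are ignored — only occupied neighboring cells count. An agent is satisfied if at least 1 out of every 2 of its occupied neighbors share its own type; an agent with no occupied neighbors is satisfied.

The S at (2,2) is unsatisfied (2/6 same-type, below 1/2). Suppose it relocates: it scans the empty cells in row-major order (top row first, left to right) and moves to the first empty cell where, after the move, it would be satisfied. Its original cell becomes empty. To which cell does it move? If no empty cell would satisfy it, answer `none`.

Vacating (2,2). Empty cells in order:
  (1,5): 0/2 same-type → still unsatisfied.
  (2,1): 2/3 same-type → satisfied — stop here.

(2,1)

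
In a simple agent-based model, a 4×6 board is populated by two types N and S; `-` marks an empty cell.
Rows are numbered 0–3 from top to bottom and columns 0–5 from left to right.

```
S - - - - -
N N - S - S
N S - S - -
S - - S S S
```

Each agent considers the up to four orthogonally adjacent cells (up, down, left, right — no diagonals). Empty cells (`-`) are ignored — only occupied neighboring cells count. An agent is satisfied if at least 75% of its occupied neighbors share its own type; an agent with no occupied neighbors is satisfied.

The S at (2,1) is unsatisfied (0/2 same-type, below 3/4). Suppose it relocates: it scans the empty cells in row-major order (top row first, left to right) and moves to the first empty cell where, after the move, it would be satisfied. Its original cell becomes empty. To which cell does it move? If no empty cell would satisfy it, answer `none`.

(0,2)

Vacating (2,1). Empty cells in order:
  (0,1): 1/2 same-type → still unsatisfied.
  (0,2): 0/0 same-type → satisfied — stop here.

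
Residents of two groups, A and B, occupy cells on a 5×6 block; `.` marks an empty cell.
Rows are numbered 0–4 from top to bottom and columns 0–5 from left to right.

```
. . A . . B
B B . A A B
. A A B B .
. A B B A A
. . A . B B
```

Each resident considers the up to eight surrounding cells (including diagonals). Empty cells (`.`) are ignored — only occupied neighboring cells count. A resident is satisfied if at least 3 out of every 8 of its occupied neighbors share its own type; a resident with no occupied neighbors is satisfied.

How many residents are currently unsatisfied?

Row 0: (0,2)A 1/2 satisfied · (0,5)B 1/2 satisfied
Row 1: (1,0)B 1/2 satisfied · (1,1)B 1/4 not · (1,3)A 3/5 satisfied · (1,4)A 1/5 not · (1,5)B 2/3 satisfied
Row 2: (2,1)A 2/5 satisfied · (2,2)A 3/7 satisfied · (2,3)B 3/7 satisfied · (2,4)B 3/7 satisfied
Row 3: (3,1)A 3/4 satisfied · (3,2)B 2/6 not · (3,3)B 4/7 satisfied · (3,4)A 1/6 not · (3,5)A 1/4 not
Row 4: (4,2)A 1/3 not · (4,4)B 2/4 satisfied · (4,5)B 1/3 not
Unsatisfied: (1,1), (1,4), (3,2), (3,4), (3,5), (4,2), (4,5) — 7 in total.

7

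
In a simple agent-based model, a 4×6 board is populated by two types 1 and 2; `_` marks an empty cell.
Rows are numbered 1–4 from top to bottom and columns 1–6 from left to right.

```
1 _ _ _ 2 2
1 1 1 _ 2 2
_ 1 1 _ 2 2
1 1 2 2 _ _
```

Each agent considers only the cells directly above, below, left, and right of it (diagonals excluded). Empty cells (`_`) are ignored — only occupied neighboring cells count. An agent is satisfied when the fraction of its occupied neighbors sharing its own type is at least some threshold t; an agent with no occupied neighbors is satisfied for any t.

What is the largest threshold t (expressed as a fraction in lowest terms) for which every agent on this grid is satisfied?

1/3

(1,1)1 1/1
(1,5)2 2/2
(1,6)2 2/2
(2,1)1 2/2
(2,2)1 3/3
(2,3)1 2/2
(2,5)2 3/3
(2,6)2 3/3
(3,2)1 3/3
(3,3)1 2/3
(3,5)2 2/2
(3,6)2 2/2
(4,1)1 1/1
(4,2)1 2/3
(4,3)2 1/3
(4,4)2 1/1
The smallest same-type fraction is 1/3 at (4,3), which reduces to 1/3. Any threshold above that leaves this agent unsatisfied.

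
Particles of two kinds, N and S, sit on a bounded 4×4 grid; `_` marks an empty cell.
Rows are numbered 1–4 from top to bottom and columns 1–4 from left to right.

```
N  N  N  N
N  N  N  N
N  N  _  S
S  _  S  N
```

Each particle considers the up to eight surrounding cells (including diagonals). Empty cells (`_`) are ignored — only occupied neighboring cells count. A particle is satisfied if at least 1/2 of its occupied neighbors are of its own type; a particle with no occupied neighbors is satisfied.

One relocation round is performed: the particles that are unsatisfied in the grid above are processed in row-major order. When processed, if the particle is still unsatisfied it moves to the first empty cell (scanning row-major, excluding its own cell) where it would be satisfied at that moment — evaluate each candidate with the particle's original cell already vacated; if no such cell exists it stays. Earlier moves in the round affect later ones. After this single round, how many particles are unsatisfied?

Initially unsatisfied (in order): (3,4), (4,1), (4,3), (4,4).
  (3,4) → (4,2).
  (4,1): no empty cell satisfies it; stays.
  (4,3): no empty cell satisfies it; stays.
  (4,4) → (3,3).
Resulting grid:
N N N N
N N N N
N N N _
S S S _
Unsatisfied now: (4,1), (4,2), (4,3).

3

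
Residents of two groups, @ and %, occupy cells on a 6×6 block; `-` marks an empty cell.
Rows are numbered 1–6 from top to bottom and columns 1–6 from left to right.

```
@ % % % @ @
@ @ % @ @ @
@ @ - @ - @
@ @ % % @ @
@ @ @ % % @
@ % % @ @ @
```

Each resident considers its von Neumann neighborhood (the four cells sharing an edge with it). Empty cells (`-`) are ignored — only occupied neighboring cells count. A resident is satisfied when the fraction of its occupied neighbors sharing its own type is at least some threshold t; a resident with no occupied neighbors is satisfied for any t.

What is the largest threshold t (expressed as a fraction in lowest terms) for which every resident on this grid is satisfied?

(1,1)@ 1/2
(1,2)% 1/3
(1,3)% 3/3
(1,4)% 1/3
(1,5)@ 2/3
(1,6)@ 2/2
(2,1)@ 3/3
(2,2)@ 2/4
(2,3)% 1/3
(2,4)@ 2/4
(2,5)@ 3/3
(2,6)@ 3/3
(3,1)@ 3/3
(3,2)@ 3/3
(3,4)@ 1/2
(3,6)@ 2/2
(4,1)@ 3/3
(4,2)@ 3/4
(4,3)% 1/3
(4,4)% 2/4
(4,5)@ 1/3
(4,6)@ 3/3
(5,1)@ 3/3
(5,2)@ 3/4
(5,3)@ 1/4
(5,4)% 2/4
(5,5)% 1/4
(5,6)@ 2/3
(6,1)@ 1/2
(6,2)% 1/3
(6,3)% 1/3
(6,4)@ 1/3
(6,5)@ 2/3
(6,6)@ 2/2
The smallest same-type fraction is 1/4 at (5,3), which reduces to 1/4. Any threshold above that leaves this resident unsatisfied.

1/4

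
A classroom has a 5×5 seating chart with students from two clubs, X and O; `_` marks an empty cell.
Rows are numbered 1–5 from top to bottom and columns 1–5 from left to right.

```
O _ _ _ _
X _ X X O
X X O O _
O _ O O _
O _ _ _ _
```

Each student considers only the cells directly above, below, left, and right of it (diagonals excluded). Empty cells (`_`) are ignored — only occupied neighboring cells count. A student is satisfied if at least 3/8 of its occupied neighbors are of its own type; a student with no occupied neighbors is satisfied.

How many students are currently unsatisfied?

3

Row 1: (1,1)O 0/1 ✗
Row 2: (2,1)X 1/2 ✓ · (2,3)X 1/2 ✓ · (2,4)X 1/3 ✗ · (2,5)O 0/1 ✗
Row 3: (3,1)X 2/3 ✓ · (3,2)X 1/2 ✓ · (3,3)O 2/4 ✓ · (3,4)O 2/3 ✓
Row 4: (4,1)O 1/2 ✓ · (4,3)O 2/2 ✓ · (4,4)O 2/2 ✓
Row 5: (5,1)O 1/1 ✓
Unsatisfied: (1,1), (2,4), (2,5) — 3 in total.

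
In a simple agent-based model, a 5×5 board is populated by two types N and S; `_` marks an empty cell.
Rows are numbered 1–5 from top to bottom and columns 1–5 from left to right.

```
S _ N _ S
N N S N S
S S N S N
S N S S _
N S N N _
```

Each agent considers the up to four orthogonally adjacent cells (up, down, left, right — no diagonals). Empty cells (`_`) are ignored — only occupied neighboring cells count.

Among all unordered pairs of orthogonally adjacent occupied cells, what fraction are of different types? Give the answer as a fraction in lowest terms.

Scan each occupied cell's neighbors to the right and below so each pair is counted once.
From row 1: 2 unlike of 3 pairs (running 2/3).
From row 2: 8 unlike of 9 pairs (running 10/12).
From row 3: 5 unlike of 8 pairs (running 15/20).
From row 4: 6 unlike of 7 pairs (running 21/27).
From row 5: 2 unlike of 3 pairs (running 23/30).
Total adjacent occupied pairs: 30; unlike-type pairs: 23.
23/30 is already in lowest terms.

23/30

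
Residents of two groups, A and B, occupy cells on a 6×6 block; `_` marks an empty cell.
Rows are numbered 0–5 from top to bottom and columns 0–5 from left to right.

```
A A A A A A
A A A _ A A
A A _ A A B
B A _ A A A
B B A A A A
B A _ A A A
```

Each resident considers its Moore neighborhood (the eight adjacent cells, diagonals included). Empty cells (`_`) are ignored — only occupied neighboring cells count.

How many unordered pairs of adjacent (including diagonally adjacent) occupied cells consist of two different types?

Scan each occupied cell's neighbors to the right and below (and the two forward diagonals) so each pair is counted once.
From row 0: 0 unlike of 18 pairs (running 0/18).
From row 1: 2 unlike of 14 pairs (running 2/32).
From row 2: 5 unlike of 14 pairs (running 7/46).
From row 3: 3 unlike of 16 pairs (running 10/62).
From row 4: 3 unlike of 18 pairs (running 13/80).
From row 5: 1 unlike of 3 pairs (running 14/83).
Total adjacent occupied pairs: 83; unlike-type pairs: 14.

14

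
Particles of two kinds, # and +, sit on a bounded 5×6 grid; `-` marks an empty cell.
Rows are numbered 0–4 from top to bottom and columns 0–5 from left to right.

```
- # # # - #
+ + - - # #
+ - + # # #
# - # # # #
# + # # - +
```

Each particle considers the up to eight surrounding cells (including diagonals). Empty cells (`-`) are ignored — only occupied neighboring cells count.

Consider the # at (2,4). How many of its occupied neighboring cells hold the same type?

7

Occupied neighbors of (2,4): (1,4)=#, (1,5)=#, (2,3)=#, (2,5)=#, (3,3)=#, (3,4)=#, (3,5)=#.
Same type (#): 7 of 7.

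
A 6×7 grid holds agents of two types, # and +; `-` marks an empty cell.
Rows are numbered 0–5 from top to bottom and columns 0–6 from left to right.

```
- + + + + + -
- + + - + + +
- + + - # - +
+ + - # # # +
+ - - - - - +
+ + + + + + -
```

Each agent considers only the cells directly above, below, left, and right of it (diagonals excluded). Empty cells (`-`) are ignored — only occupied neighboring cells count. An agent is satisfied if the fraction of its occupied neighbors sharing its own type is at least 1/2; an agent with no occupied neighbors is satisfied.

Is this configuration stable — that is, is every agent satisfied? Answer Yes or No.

Yes

Row 0: (0,1)+ 2/2 ✓ · (0,2)+ 3/3 ✓ · (0,3)+ 2/2 ✓ · (0,4)+ 3/3 ✓ · (0,5)+ 2/2 ✓
Row 1: (1,1)+ 3/3 ✓ · (1,2)+ 3/3 ✓ · (1,4)+ 2/3 ✓ · (1,5)+ 3/3 ✓ · (1,6)+ 2/2 ✓
Row 2: (2,1)+ 3/3 ✓ · (2,2)+ 2/2 ✓ · (2,4)# 1/2 ✓ · (2,6)+ 2/2 ✓
Row 3: (3,0)+ 2/2 ✓ · (3,1)+ 2/2 ✓ · (3,3)# 1/1 ✓ · (3,4)# 3/3 ✓ · (3,5)# 1/2 ✓ · (3,6)+ 2/3 ✓
Row 4: (4,0)+ 2/2 ✓ · (4,6)+ 1/1 ✓
Row 5: (5,0)+ 2/2 ✓ · (5,1)+ 2/2 ✓ · (5,2)+ 2/2 ✓ · (5,3)+ 2/2 ✓ · (5,4)+ 2/2 ✓ · (5,5)+ 1/1 ✓
All meet the threshold, so the configuration is stable.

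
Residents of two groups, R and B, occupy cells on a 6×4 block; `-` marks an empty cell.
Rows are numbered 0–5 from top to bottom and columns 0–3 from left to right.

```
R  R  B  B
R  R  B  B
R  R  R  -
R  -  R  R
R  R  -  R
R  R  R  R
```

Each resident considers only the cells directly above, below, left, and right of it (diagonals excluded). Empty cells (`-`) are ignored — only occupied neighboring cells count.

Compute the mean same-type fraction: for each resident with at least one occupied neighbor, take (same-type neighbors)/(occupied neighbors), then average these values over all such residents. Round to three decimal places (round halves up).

0.917

(0,0)R 2/2
(0,1)R 2/3
(0,2)B 2/3
(0,3)B 2/2
(1,0)R 3/3
(1,1)R 3/4
(1,2)B 2/4
(1,3)B 2/2
(2,0)R 3/3
(2,1)R 3/3
(2,2)R 2/3
(3,0)R 2/2
(3,2)R 2/2
(3,3)R 2/2
(4,0)R 3/3
(4,1)R 2/2
(4,3)R 2/2
(5,0)R 2/2
(5,1)R 3/3
(5,2)R 2/2
(5,3)R 2/2
Sum over 21 residents: 2/2 + 2/3 + 2/3 + 2/2 + 3/3 + 3/4 + 2/4 + 2/2 + 3/3 + 3/3 + 2/3 + 2/2 + 2/2 + 2/2 + 3/3 + 2/2 + 2/2 + 2/2 + 3/3 + 2/2 + 2/2 = 77/4; mean = 77/4 ÷ 21 = 11/12 = 0.916666… → 0.917.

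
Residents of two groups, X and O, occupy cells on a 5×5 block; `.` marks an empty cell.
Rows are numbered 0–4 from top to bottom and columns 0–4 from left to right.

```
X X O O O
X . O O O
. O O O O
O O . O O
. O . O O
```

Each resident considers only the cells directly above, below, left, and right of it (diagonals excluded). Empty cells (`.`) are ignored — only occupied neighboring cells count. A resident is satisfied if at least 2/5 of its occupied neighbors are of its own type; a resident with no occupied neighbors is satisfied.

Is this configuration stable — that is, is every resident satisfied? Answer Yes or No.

Row 0: (0,0)X 2/2 satisfied · (0,1)X 1/2 satisfied · (0,2)O 2/3 satisfied · (0,3)O 3/3 satisfied · (0,4)O 2/2 satisfied
Row 1: (1,0)X 1/1 satisfied · (1,2)O 3/3 satisfied · (1,3)O 4/4 satisfied · (1,4)O 3/3 satisfied
Row 2: (2,1)O 2/2 satisfied · (2,2)O 3/3 satisfied · (2,3)O 4/4 satisfied · (2,4)O 3/3 satisfied
Row 3: (3,0)O 1/1 satisfied · (3,1)O 3/3 satisfied · (3,3)O 3/3 satisfied · (3,4)O 3/3 satisfied
Row 4: (4,1)O 1/1 satisfied · (4,3)O 2/2 satisfied · (4,4)O 2/2 satisfied
All meet the threshold, so the configuration is stable.

Yes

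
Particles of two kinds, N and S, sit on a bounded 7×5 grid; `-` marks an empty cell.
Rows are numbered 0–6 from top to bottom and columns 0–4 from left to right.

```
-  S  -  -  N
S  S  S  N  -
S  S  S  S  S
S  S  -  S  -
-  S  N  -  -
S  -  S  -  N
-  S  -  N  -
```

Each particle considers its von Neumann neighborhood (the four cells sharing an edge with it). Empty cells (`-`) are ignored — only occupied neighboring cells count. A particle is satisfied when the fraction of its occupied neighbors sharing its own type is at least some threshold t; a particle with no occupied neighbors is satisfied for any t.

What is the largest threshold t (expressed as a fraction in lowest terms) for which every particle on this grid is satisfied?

0/1

Row 0: (0,1)S 1/1 · (0,4)N — no occupied neighbors
Row 1: (1,0)S 2/2 · (1,1)S 4/4 · (1,2)S 2/3 · (1,3)N 0/2
Row 2: (2,0)S 3/3 · (2,1)S 4/4 · (2,2)S 3/3 · (2,3)S 3/4 · (2,4)S 1/1
Row 3: (3,0)S 2/2 · (3,1)S 3/3 · (3,3)S 1/1
Row 4: (4,1)S 1/2 · (4,2)N 0/2
Row 5: (5,0)S — no occupied neighbors · (5,2)S 0/1 · (5,4)N — no occupied neighbors
Row 6: (6,1)S — no occupied neighbors · (6,3)N — no occupied neighbors
The smallest same-type fraction is 0/2 at (1,3), which reduces to 0/1. Any threshold above that leaves this particle unsatisfied.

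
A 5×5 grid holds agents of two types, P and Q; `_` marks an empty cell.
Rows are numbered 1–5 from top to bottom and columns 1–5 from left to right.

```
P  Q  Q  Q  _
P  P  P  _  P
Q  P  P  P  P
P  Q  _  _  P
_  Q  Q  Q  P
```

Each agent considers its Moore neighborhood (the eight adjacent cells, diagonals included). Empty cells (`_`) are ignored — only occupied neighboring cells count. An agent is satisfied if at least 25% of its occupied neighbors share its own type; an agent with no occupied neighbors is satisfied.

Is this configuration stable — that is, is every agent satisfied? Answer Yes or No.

No

(1,1)P 2/3 ok
(1,2)Q 1/5 unhappy
(1,3)Q 2/4 ok
(1,4)Q 1/3 ok
(2,1)P 3/5 ok
(2,2)P 5/8 ok
(2,3)P 4/7 ok
(2,5)P 2/3 ok
(3,1)Q 1/5 unhappy
(3,2)P 5/7 ok
(3,3)P 4/5 ok
(3,4)P 5/5 ok
(3,5)P 3/3 ok
(4,1)P 1/4 ok
(4,2)Q 3/6 ok
(4,5)P 3/4 ok
(5,2)Q 2/3 ok
(5,3)Q 3/3 ok
(5,4)Q 1/3 ok
(5,5)P 1/2 ok
For instance (1,2) has only 1/5 same-type neighbors, below 1/4.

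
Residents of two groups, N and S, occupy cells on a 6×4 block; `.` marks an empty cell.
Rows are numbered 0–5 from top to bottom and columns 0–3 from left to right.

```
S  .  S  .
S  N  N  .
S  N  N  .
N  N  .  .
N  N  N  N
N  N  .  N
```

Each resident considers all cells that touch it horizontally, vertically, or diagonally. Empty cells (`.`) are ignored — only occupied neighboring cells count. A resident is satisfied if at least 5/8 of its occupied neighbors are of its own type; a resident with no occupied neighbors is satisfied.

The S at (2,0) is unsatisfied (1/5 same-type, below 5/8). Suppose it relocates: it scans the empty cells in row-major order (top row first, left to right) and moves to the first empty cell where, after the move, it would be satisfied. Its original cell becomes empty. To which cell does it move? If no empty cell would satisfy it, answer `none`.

Vacating (2,0). Empty cells in order:
  (0,1): 3/5 same-type → still unsatisfied.
  (0,3): 1/2 same-type → still unsatisfied.
  (1,3): 1/3 same-type → still unsatisfied.
  (2,3): 0/2 same-type → still unsatisfied.
  (3,2): 0/6 same-type → still unsatisfied.
  (3,3): 0/3 same-type → still unsatisfied.
  (5,2): 0/5 same-type → still unsatisfied.

none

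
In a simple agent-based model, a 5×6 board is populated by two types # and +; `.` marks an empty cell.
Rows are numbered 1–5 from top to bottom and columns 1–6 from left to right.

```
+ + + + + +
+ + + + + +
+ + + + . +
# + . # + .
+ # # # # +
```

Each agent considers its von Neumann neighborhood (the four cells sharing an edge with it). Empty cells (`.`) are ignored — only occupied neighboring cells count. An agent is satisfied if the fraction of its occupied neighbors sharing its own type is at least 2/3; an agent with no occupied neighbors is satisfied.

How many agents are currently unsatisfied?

Row 1: (1,1)+ 2/2 ok · (1,2)+ 3/3 ok · (1,3)+ 3/3 ok · (1,4)+ 3/3 ok · (1,5)+ 3/3 ok · (1,6)+ 2/2 ok
Row 2: (2,1)+ 3/3 ok · (2,2)+ 4/4 ok · (2,3)+ 4/4 ok · (2,4)+ 4/4 ok · (2,5)+ 3/3 ok · (2,6)+ 3/3 ok
Row 3: (3,1)+ 2/3 ok · (3,2)+ 4/4 ok · (3,3)+ 3/3 ok · (3,4)+ 2/3 ok · (3,6)+ 1/1 ok
Row 4: (4,1)# 0/3 unhappy · (4,2)+ 1/3 unhappy · (4,4)# 1/3 unhappy · (4,5)+ 0/2 unhappy
Row 5: (5,1)+ 0/2 unhappy · (5,2)# 1/3 unhappy · (5,3)# 2/2 ok · (5,4)# 3/3 ok · (5,5)# 1/3 unhappy · (5,6)+ 0/1 unhappy
Unsatisfied: (4,1), (4,2), (4,4), (4,5), (5,1), (5,2), (5,5), (5,6) — 8 in total.

8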